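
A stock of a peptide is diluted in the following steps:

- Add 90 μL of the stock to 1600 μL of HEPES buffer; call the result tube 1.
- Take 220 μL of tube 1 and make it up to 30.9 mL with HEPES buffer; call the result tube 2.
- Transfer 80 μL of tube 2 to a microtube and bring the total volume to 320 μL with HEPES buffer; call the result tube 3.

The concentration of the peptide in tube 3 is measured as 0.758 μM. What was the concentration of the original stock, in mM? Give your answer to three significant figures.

8.00 mM

Step 1: 90 μL + 1600 μL = 1690 μL total → factor 1690/90 = 18.778
Step 2: 220 μL brought to 30.9 mL → factor 30900/220 = 140.45
Step 3: 80 μL brought to 320 μL → factor 320/80 = 4
Overall dilution factor = 18.778 × 140.45 × 4 = 10550
Stock = 0.758 μM × 10550 = 7997 μM = 8.00 mM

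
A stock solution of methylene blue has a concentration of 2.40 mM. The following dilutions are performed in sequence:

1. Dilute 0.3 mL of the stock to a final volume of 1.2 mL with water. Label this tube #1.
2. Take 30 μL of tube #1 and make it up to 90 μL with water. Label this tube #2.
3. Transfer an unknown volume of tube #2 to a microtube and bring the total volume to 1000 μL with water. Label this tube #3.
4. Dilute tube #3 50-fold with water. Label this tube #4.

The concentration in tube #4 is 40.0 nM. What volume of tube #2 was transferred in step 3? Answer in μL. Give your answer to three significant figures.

Step 1: 0.3 mL brought to 1.2 mL → factor 1.2/0.3 = 4
Step 2: 30 μL brought to 90 μL → factor 90/30 = 3
Step 3: v brought to 1000 μL → factor = 1000 μL/v
Step 4: 50-fold → factor 50
Product of known-step factors = 600
Overall factor = 2.40 mM / (40.0 nM) = 60000
Step-3 factor = 60000 / 600 = 100
v = 1000 μL / 100 = 10.0 μL

10.0 μL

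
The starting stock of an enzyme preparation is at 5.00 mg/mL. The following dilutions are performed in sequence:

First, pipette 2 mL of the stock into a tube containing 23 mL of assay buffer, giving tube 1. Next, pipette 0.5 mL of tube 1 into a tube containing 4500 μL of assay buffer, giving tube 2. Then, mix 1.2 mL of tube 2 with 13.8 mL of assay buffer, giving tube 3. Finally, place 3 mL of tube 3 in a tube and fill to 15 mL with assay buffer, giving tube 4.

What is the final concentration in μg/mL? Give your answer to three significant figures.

Step 1: 2 mL + 23 mL = 25 mL total → factor 25/2 = 12.5
Step 2: 0.5 mL + 4500 μL = 5 mL total → factor 5/0.5 = 10
Step 3: 1.2 mL + 13.8 mL = 15 mL total → factor 15/1.2 = 12.5
Step 4: 3 mL brought to 15 mL → factor 15/3 = 5
Overall dilution factor = 12.5 × 10 × 12.5 × 5 = 7812.5
Final = 5.00 mg/mL / 7812.5 = 0.0006400 mg/mL = 0.640 μg/mL

0.640 μg/mL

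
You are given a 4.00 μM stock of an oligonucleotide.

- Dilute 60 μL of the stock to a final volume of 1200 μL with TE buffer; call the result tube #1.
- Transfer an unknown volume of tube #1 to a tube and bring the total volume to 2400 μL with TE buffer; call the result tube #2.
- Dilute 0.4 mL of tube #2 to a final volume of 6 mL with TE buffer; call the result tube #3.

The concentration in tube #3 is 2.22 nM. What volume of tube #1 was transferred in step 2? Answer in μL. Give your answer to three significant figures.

Step 1: 60 μL brought to 1200 μL → factor 1200/60 = 20
Step 2: v brought to 2400 μL → factor = 2400 μL/v
Step 3: 0.4 mL brought to 6 mL → factor 6/0.4 = 15
Product of known-step factors = 300
Overall factor = 4.00 μM / (2.22 nM) = 1801.8
Step-2 factor = 1801.8 / 300 = 6.006
v = 2400 μL / 6.006 = 400 μL

400 μL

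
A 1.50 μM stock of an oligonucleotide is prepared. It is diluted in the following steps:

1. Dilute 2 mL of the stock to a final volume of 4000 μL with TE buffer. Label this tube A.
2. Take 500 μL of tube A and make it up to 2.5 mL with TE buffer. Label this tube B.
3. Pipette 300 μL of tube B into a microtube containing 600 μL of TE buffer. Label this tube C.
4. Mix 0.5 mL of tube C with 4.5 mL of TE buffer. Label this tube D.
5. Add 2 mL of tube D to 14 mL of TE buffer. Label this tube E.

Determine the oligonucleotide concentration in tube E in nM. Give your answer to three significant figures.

Step 1: 2 mL brought to 4000 μL → factor 4/2 = 2
Step 2: 500 μL brought to 2.5 mL → factor 2500/500 = 5
Step 3: 300 μL + 600 μL = 900 μL total → factor 900/300 = 3
Step 4: 0.5 mL + 4.5 mL = 5 mL total → factor 5/0.5 = 10
Step 5: 2 mL + 14 mL = 16 mL total → factor 16/2 = 8
Overall dilution factor = 2 × 5 × 3 × 10 × 8 = 2400
Final = 1.50 μM / 2400 = 0.0006250 μM = 0.625 nM

0.625 nM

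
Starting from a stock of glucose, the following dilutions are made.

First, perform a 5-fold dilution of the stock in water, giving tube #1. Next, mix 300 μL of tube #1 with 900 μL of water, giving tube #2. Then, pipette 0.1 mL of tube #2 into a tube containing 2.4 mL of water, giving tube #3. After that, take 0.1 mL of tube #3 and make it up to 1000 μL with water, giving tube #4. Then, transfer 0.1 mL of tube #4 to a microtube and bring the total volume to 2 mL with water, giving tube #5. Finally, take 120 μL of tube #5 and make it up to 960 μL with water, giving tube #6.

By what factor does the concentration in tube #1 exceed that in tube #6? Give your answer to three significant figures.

Step 1: 5-fold → factor 5
Step 2: 300 μL + 900 μL = 1200 μL total → factor 1200/300 = 4
Step 3: 0.1 mL + 2.4 mL = 2.5 mL total → factor 2.5/0.1 = 25
Step 4: 0.1 mL brought to 1000 μL → factor 1/0.1 = 10
Step 5: 0.1 mL brought to 2 mL → factor 2/0.1 = 20
Step 6: 120 μL brought to 960 μL → factor 960/120 = 8
Dilution factor to tube #1 = 5; to tube #6 = 8 × 10^5
[tube #1]/[tube #6] = (factor to tube #6)/(factor to tube #1) = 8 × 10^5/5 = 1.60 × 10^5

1.60 × 10^5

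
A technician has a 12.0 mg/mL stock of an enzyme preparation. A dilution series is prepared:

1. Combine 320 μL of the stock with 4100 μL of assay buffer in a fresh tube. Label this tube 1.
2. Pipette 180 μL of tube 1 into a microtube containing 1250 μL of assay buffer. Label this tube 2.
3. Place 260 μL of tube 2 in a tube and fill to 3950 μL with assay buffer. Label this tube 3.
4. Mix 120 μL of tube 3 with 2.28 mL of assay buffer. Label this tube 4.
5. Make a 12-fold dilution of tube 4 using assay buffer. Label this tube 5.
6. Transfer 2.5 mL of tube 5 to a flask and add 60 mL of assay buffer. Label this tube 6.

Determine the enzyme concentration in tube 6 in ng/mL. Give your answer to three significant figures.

Step 1: 320 μL + 4100 μL = 4420 μL total → factor 4420/320 = 13.812
Step 2: 180 μL + 1250 μL = 1430 μL total → factor 1430/180 = 7.9444
Step 3: 260 μL brought to 3950 μL → factor 3950/260 = 15.192
Step 4: 120 μL + 2.28 mL = 2400 μL total → factor 2400/120 = 20
Step 5: 12-fold → factor 12
Step 6: 2.5 mL + 60 mL = 62.5 mL total → factor 62.5/2.5 = 25
Overall dilution factor = 13.812 × 7.9444 × 15.192 × 20 × 12 × 25 = 1.0003 × 10^7
Final = 12.0 mg/mL / 1.0003 × 10^7 = 1.200 × 10^-6 mg/mL = 1.20 ng/mL

1.20 ng/mL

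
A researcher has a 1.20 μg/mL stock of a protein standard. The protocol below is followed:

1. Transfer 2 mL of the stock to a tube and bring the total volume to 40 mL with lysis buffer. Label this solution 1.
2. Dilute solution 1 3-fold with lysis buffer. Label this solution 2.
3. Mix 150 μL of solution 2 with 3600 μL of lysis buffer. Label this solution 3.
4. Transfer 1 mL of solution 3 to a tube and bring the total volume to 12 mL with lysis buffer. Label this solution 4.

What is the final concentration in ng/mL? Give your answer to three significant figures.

0.0667 ng/mL

Step 1: 2 mL brought to 40 mL → factor 40/2 = 20
Step 2: 3-fold → factor 3
Step 3: 150 μL + 3600 μL = 3750 μL total → factor 3750/150 = 25
Step 4: 1 mL brought to 12 mL → factor 12/1 = 12
Overall dilution factor = 20 × 3 × 25 × 12 = 18000
Final = 1.20 μg/mL / 18000 = 6.667 × 10^-5 μg/mL = 0.0667 ng/mL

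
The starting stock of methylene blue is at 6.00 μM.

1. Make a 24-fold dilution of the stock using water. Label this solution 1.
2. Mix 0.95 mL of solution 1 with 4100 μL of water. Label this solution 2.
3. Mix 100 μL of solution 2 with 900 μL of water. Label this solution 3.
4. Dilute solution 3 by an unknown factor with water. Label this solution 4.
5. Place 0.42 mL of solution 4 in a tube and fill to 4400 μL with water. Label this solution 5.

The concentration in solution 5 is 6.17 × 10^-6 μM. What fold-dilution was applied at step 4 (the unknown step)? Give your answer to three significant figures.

Step 1: 24-fold → factor 24
Step 2: 0.95 mL + 4100 μL = 5.05 mL total → factor 5.05/0.95 = 5.3158
Step 3: 100 μL + 900 μL = 1000 μL total → factor 1000/100 = 10
Step 4: unknown factor x
Step 5: 0.42 mL brought to 4400 μL → factor 4.4/0.42 = 10.476
Product of known-step factors = 13365
Overall factor = 6.00 μM / (6.17 × 10^-6 μM) = 9.7245 × 10^5
x = 9.7245 × 10^5 / 13365 = 72.8

72.8-fold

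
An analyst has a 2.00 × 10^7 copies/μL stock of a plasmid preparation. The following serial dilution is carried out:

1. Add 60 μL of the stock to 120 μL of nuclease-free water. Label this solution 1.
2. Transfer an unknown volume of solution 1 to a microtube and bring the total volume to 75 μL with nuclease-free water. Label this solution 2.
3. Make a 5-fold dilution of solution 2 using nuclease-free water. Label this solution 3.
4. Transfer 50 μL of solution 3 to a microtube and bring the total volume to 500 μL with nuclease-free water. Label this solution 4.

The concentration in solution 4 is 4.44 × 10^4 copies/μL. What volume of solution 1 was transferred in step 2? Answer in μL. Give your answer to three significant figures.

Step 1: 60 μL + 120 μL = 180 μL total → factor 180/60 = 3
Step 2: v brought to 75 μL → factor = 75 μL/v
Step 3: 5-fold → factor 5
Step 4: 50 μL brought to 500 μL → factor 500/50 = 10
Product of known-step factors = 150
Overall factor = 2.00 × 10^7 copies/μL / (4.44 × 10^4 copies/μL) = 450.45
Step-2 factor = 450.45 / 150 = 3.003
v = 75 μL / 3.003 = 25.0 μL

25.0 μL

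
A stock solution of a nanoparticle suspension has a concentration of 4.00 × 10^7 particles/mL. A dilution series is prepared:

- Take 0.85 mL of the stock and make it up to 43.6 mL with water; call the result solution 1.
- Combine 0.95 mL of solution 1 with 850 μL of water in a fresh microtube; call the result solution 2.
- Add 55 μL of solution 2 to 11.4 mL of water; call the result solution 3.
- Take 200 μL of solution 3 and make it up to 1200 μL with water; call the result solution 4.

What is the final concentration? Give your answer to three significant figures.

329 particles/mL

Step 1: 0.85 mL brought to 43.6 mL → factor 43.6/0.85 = 51.294
Step 2: 0.95 mL + 850 μL = 1.8 mL total → factor 1.8/0.95 = 1.8947
Step 3: 55 μL + 11.4 mL = 11455 μL total → factor 11455/55 = 208.27
Step 4: 200 μL brought to 1200 μL → factor 1200/200 = 6
Overall dilution factor = 51.294 × 1.8947 × 208.27 × 6 = 1.2145 × 10^5
Final = 4.00 × 10^7 particles/mL / 1.2145 × 10^5 = 329 particles/mL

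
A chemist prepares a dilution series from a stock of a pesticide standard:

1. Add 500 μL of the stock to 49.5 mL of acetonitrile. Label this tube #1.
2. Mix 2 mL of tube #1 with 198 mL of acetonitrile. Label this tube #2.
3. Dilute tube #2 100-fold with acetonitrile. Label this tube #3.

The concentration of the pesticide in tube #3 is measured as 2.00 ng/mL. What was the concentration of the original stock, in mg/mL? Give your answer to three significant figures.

Step 1: 500 μL + 49.5 mL = 50000 μL total → factor 50000/500 = 100
Step 2: 2 mL + 198 mL = 200 mL total → factor 200/2 = 100
Step 3: 100-fold → factor 100
Overall dilution factor = 100 × 100 × 100 = 1 × 10^6
Stock = 2.00 ng/mL × 1 × 10^6 = 2.000 × 10^6 ng/mL = 2.00 mg/mL

2.00 mg/mL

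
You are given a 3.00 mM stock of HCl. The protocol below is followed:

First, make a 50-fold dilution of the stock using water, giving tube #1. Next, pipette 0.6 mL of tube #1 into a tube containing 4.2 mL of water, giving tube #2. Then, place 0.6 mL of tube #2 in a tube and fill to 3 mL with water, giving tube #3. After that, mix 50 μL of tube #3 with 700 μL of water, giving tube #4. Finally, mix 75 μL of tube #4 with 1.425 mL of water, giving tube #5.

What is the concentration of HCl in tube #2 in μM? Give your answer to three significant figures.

7.50 μM

Step 1: 50-fold → factor 50
Step 2: 0.6 mL + 4.2 mL = 4.8 mL total → factor 4.8/0.6 = 8
Dilution factor through tube #2 = 50 × 8 = 400
[tube #2] = 3.00 mM / 400 = 0.007500 mM = 7.50 μM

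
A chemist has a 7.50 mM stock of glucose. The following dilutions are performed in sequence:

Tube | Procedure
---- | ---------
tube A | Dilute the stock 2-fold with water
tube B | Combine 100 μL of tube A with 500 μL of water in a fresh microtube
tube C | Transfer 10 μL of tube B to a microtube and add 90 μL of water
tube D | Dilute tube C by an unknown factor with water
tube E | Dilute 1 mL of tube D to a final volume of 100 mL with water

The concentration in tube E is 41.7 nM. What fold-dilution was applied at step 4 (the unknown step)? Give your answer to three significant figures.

Step 1: 2-fold → factor 2
Step 2: 100 μL + 500 μL = 600 μL total → factor 600/100 = 6
Step 3: 10 μL + 90 μL = 100 μL total → factor 100/10 = 10
Step 4: unknown factor x
Step 5: 1 mL brought to 100 mL → factor 100/1 = 100
Product of known-step factors = 12000
Overall factor = 7.50 mM / (41.7 nM) = 1.7986 × 10^5
x = 1.7986 × 10^5 / 12000 = 15.0

15.0-fold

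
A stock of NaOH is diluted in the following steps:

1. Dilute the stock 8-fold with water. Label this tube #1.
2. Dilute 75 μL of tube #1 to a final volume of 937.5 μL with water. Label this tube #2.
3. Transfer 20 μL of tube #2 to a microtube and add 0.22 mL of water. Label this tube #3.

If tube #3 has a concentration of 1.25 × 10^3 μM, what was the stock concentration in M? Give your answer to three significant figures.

1.50 M

Step 1: 8-fold → factor 8
Step 2: 75 μL brought to 937.5 μL → factor 937.5/75 = 12.5
Step 3: 20 μL + 0.22 mL = 240 μL total → factor 240/20 = 12
Overall dilution factor = 8 × 12.5 × 12 = 1200
Stock = 1.25 × 10^3 μM × 1200 = 1.500 × 10^6 μM = 1.50 M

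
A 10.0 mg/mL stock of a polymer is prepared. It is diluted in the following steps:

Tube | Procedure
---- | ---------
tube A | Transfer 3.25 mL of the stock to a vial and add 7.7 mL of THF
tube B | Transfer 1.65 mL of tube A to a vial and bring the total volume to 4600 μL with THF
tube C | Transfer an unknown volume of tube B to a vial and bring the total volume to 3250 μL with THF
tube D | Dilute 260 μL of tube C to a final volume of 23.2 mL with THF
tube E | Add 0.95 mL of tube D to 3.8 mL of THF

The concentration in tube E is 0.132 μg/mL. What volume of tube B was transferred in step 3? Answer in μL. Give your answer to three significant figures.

180 μL

Step 1: 3.25 mL + 7.7 mL = 10.95 mL total → factor 10.95/3.25 = 3.3692
Step 2: 1.65 mL brought to 4600 μL → factor 4.6/1.65 = 2.7879
Step 3: v brought to 3250 μL → factor = 3250 μL/v
Step 4: 260 μL brought to 23.2 mL → factor 23200/260 = 89.231
Step 5: 0.95 mL + 3.8 mL = 4.75 mL total → factor 4.75/0.95 = 5
Product of known-step factors = 4190.7
Overall factor = 10.0 mg/mL / (0.132 μg/mL) = 75758
Step-3 factor = 75758 / 4190.7 = 18.077
v = 3250 μL / 18.077 = 180 μL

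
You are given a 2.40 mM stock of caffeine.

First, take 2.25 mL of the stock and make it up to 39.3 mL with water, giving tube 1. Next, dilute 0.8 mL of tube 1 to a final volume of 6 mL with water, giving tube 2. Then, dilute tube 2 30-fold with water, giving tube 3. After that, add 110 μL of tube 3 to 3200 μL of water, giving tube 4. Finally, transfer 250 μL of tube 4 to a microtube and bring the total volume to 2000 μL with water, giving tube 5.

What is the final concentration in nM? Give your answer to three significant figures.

Step 1: 2.25 mL brought to 39.3 mL → factor 39.3/2.25 = 17.467
Step 2: 0.8 mL brought to 6 mL → factor 6/0.8 = 7.5
Step 3: 30-fold → factor 30
Step 4: 110 μL + 3200 μL = 3310 μL total → factor 3310/110 = 30.091
Step 5: 250 μL brought to 2000 μL → factor 2000/250 = 8
Overall dilution factor = 17.467 × 7.5 × 30 × 30.091 × 8 = 9.4606 × 10^5
Final = 2.40 mM / 9.4606 × 10^5 = 2.537 × 10^-6 mM = 2.54 nM

2.54 nM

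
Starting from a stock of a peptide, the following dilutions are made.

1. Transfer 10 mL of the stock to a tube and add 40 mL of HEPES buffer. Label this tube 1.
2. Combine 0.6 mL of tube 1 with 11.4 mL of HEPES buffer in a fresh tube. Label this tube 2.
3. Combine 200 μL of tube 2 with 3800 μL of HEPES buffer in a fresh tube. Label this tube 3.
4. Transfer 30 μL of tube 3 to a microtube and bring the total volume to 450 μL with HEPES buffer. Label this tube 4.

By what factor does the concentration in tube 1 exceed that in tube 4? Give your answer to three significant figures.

6.00 × 10^3

Step 1: 10 mL + 40 mL = 50 mL total → factor 50/10 = 5
Step 2: 0.6 mL + 11.4 mL = 12 mL total → factor 12/0.6 = 20
Step 3: 200 μL + 3800 μL = 4000 μL total → factor 4000/200 = 20
Step 4: 30 μL brought to 450 μL → factor 450/30 = 15
Dilution factor to tube 1 = 5; to tube 4 = 30000
[tube 1]/[tube 4] = (factor to tube 4)/(factor to tube 1) = 30000/5 = 6.00 × 10^3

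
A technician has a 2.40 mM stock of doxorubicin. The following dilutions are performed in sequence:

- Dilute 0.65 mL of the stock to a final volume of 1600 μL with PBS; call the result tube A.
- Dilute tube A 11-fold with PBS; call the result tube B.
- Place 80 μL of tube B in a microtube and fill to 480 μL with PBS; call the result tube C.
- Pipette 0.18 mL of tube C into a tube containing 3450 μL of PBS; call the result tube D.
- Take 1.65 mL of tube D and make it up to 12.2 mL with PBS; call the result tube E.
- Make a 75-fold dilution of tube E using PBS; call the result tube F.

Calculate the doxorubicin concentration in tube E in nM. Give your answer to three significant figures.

Step 1: 0.65 mL brought to 1600 μL → factor 1.6/0.65 = 2.4615
Step 2: 11-fold → factor 11
Step 3: 80 μL brought to 480 μL → factor 480/80 = 6
Step 4: 0.18 mL + 3450 μL = 3.63 mL total → factor 3.63/0.18 = 20.167
Step 5: 1.65 mL brought to 12.2 mL → factor 12.2/1.65 = 7.3939
Dilution factor through tube E = 2.4615 × 11 × 6 × 20.167 × 7.3939 = 24225
[tube E] = 2.40 mM / 24225 = 9.907 × 10^-5 mM = 99.1 nM

99.1 nM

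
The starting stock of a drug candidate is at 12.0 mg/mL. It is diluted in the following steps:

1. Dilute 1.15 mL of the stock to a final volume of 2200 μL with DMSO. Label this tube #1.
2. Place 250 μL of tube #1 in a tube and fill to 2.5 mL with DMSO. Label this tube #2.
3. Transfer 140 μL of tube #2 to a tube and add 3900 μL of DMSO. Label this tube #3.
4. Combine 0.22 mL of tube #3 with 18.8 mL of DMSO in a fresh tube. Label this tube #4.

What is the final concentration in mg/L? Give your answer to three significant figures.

0.251 mg/L

Step 1: 1.15 mL brought to 2200 μL → factor 2.2/1.15 = 1.913
Step 2: 250 μL brought to 2.5 mL → factor 2500/250 = 10
Step 3: 140 μL + 3900 μL = 4040 μL total → factor 4040/140 = 28.857
Step 4: 0.22 mL + 18.8 mL = 19.02 mL total → factor 19.02/0.22 = 86.455
Overall dilution factor = 1.913 × 10 × 28.857 × 86.455 = 47727
Final = 12.0 mg/mL / 47727 = 0.0002514 mg/mL = 0.251 mg/L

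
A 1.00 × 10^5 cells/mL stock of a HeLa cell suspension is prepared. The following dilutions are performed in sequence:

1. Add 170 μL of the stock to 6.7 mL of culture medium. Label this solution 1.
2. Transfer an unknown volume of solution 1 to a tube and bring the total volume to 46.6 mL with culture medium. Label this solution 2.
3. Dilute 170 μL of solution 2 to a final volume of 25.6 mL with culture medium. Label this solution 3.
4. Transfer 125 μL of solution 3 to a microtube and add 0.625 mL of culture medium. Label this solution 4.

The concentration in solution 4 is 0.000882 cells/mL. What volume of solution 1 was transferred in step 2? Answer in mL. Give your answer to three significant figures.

Step 1: 170 μL + 6.7 mL = 6870 μL total → factor 6870/170 = 40.412
Step 2: v brought to 46.6 mL → factor = 46.6 mL/v
Step 3: 170 μL brought to 25.6 mL → factor 25600/170 = 150.59
Step 4: 125 μL + 0.625 mL = 750 μL total → factor 750/125 = 6
Product of known-step factors = 36513
Overall factor = 1.00 × 10^5 cells/mL / (0.000882 cells/mL) = 1.1338 × 10^8
Step-2 factor = 1.1338 × 10^8 / 36513 = 3105.1
v = 46.6 mL / 3105.1 = 0.0150 mL

0.0150 mL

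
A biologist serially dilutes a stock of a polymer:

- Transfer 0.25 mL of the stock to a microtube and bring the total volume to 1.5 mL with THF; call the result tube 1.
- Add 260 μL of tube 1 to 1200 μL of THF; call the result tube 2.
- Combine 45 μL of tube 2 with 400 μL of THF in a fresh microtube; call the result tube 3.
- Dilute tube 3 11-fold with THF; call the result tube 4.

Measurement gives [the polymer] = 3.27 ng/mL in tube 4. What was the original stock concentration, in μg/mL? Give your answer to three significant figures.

12.0 μg/mL

Step 1: 0.25 mL brought to 1.5 mL → factor 1.5/0.25 = 6
Step 2: 260 μL + 1200 μL = 1460 μL total → factor 1460/260 = 5.6154
Step 3: 45 μL + 400 μL = 445 μL total → factor 445/45 = 9.8889
Step 4: 11-fold → factor 11
Overall dilution factor = 6 × 5.6154 × 9.8889 × 11 = 3665
Stock = 3.27 ng/mL × 3665 = 1.198 × 10^4 ng/mL = 12.0 μg/mL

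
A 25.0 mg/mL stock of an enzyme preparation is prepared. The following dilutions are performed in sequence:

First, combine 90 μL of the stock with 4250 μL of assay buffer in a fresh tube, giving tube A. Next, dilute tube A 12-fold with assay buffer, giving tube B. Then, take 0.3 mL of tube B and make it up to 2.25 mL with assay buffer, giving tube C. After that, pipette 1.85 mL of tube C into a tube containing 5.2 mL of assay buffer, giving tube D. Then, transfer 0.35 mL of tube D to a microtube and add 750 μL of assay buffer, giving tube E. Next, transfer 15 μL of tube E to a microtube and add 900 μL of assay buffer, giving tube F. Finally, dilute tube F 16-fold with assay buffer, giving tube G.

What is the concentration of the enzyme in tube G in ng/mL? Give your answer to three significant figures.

Step 1: 90 μL + 4250 μL = 4340 μL total → factor 4340/90 = 48.222
Step 2: 12-fold → factor 12
Step 3: 0.3 mL brought to 2.25 mL → factor 2.25/0.3 = 7.5
Step 4: 1.85 mL + 5.2 mL = 7.05 mL total → factor 7.05/1.85 = 3.8108
Step 5: 0.35 mL + 750 μL = 1.1 mL total → factor 1.1/0.35 = 3.1429
Step 6: 15 μL + 900 μL = 915 μL total → factor 915/15 = 61
Step 7: 16-fold → factor 16
Overall dilution factor = 48.222 × 12 × 7.5 × 3.8108 × 3.1429 × 61 × 16 = 5.0732 × 10^7
Final = 25.0 mg/mL / 5.0732 × 10^7 = 4.928 × 10^-7 mg/mL = 0.493 ng/mL

0.493 ng/mL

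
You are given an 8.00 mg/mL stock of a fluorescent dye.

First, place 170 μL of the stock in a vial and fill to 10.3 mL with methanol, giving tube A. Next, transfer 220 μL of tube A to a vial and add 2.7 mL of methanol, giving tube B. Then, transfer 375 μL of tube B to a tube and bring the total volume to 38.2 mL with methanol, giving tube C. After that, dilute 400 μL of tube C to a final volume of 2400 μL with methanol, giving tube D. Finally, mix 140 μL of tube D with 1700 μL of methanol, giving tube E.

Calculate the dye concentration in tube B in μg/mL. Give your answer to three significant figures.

Step 1: 170 μL brought to 10.3 mL → factor 10300/170 = 60.588
Step 2: 220 μL + 2.7 mL = 2920 μL total → factor 2920/220 = 13.273
Dilution factor through tube B = 60.588 × 13.273 = 804.17
[tube B] = 8.00 mg/mL / 804.17 = 0.009948 mg/mL = 9.95 μg/mL

9.95 μg/mL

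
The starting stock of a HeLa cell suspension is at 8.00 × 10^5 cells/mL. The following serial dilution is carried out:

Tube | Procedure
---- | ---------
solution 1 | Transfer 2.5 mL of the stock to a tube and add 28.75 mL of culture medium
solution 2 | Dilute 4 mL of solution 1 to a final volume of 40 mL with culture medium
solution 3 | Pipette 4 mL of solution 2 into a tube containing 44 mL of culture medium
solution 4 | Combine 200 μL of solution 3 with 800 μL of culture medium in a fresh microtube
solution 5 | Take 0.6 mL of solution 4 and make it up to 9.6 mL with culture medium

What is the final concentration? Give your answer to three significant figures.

6.67 cells/mL

Step 1: 2.5 mL + 28.75 mL = 31.25 mL total → factor 31.25/2.5 = 12.5
Step 2: 4 mL brought to 40 mL → factor 40/4 = 10
Step 3: 4 mL + 44 mL = 48 mL total → factor 48/4 = 12
Step 4: 200 μL + 800 μL = 1000 μL total → factor 1000/200 = 5
Step 5: 0.6 mL brought to 9.6 mL → factor 9.6/0.6 = 16
Overall dilution factor = 12.5 × 10 × 12 × 5 × 16 = 1.2 × 10^5
Final = 8.00 × 10^5 cells/mL / 1.2 × 10^5 = 6.67 cells/mL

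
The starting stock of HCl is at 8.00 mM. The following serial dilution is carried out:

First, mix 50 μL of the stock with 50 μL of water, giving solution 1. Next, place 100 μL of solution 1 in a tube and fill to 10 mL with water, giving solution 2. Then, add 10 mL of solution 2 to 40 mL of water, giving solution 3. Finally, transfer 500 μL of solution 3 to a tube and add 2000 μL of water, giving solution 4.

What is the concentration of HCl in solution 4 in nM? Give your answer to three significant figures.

1.60 × 10^3 nM

Step 1: 50 μL + 50 μL = 100 μL total → factor 100/50 = 2
Step 2: 100 μL brought to 10 mL → factor 10000/100 = 100
Step 3: 10 mL + 40 mL = 50 mL total → factor 50/10 = 5
Step 4: 500 μL + 2000 μL = 2500 μL total → factor 2500/500 = 5
Overall dilution factor = 2 × 100 × 5 × 5 = 5000
Final = 8.00 mM / 5000 = 0.001600 mM = 1.60 × 10^3 nM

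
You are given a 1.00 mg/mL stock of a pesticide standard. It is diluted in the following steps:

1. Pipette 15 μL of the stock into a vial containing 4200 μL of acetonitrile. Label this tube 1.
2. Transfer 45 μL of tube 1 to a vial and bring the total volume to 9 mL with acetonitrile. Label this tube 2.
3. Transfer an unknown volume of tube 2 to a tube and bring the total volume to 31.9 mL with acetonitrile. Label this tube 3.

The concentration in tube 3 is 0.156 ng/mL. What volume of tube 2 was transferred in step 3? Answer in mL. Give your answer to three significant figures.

0.280 mL

Step 1: 15 μL + 4200 μL = 4215 μL total → factor 4215/15 = 281
Step 2: 45 μL brought to 9 mL → factor 9000/45 = 200
Step 3: v brought to 31.9 mL → factor = 31.9 mL/v
Product of known-step factors = 56200
Overall factor = 1.00 mg/mL / (0.156 ng/mL) = 6.4103 × 10^6
Step-3 factor = 6.4103 × 10^6 / 56200 = 114.06
v = 31.9 mL / 114.06 = 0.280 mL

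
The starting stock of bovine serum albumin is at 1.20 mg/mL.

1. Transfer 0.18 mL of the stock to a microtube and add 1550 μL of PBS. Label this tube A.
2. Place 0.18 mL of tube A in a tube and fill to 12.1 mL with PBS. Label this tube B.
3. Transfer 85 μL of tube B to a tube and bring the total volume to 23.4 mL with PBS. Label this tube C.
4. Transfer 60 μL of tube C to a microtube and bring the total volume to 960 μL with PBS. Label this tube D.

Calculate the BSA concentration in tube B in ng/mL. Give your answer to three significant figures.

Step 1: 0.18 mL + 1550 μL = 1.73 mL total → factor 1.73/0.18 = 9.6111
Step 2: 0.18 mL brought to 12.1 mL → factor 12.1/0.18 = 67.222
Dilution factor through tube B = 9.6111 × 67.222 = 646.08
[tube B] = 1.20 mg/mL / 646.08 = 0.001857 mg/mL = 1.86 × 10^3 ng/mL

1.86 × 10^3 ng/mL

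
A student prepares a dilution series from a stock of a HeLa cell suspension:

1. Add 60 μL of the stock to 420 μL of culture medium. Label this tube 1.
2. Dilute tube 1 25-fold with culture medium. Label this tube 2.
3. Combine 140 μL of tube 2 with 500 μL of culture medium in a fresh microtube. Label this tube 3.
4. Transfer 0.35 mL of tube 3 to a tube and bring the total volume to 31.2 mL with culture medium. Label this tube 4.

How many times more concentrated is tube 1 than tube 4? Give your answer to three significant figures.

Step 1: 60 μL + 420 μL = 480 μL total → factor 480/60 = 8
Step 2: 25-fold → factor 25
Step 3: 140 μL + 500 μL = 640 μL total → factor 640/140 = 4.5714
Step 4: 0.35 mL brought to 31.2 mL → factor 31.2/0.35 = 89.143
Dilution factor to tube 1 = 8; to tube 4 = 81502
[tube 1]/[tube 4] = (factor to tube 4)/(factor to tube 1) = 81502/8 = 1.02 × 10^4

1.02 × 10^4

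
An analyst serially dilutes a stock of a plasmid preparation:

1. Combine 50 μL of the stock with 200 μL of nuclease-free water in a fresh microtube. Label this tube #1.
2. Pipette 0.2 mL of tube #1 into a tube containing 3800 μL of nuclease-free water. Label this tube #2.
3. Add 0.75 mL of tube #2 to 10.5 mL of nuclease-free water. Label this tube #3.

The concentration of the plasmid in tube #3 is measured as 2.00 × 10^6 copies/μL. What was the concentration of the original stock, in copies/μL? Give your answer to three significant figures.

Step 1: 50 μL + 200 μL = 250 μL total → factor 250/50 = 5
Step 2: 0.2 mL + 3800 μL = 4 mL total → factor 4/0.2 = 20
Step 3: 0.75 mL + 10.5 mL = 11.25 mL total → factor 11.25/0.75 = 15
Overall dilution factor = 5 × 20 × 15 = 1500
Stock = 2.00 × 10^6 copies/μL × 1500 = 3.00 × 10^9 copies/μL

3.00 × 10^9 copies/μL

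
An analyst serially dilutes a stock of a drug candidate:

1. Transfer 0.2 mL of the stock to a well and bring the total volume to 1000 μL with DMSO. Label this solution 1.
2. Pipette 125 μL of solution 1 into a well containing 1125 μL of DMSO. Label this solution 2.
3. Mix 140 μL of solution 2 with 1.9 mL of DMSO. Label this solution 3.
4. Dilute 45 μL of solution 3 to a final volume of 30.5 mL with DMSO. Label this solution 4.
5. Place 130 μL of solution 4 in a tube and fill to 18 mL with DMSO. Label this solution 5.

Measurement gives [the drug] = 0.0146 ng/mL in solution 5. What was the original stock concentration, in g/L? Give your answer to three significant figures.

Step 1: 0.2 mL brought to 1000 μL → factor 1/0.2 = 5
Step 2: 125 μL + 1125 μL = 1250 μL total → factor 1250/125 = 10
Step 3: 140 μL + 1.9 mL = 2040 μL total → factor 2040/140 = 14.571
Step 4: 45 μL brought to 30.5 mL → factor 30500/45 = 677.78
Step 5: 130 μL brought to 18 mL → factor 18000/130 = 138.46
Overall dilution factor = 5 × 10 × 14.571 × 677.78 × 138.46 = 6.8374 × 10^7
Stock = 0.0146 ng/mL × 6.8374 × 10^7 = 9.983 × 10^5 ng/mL = 0.998 g/L

0.998 g/L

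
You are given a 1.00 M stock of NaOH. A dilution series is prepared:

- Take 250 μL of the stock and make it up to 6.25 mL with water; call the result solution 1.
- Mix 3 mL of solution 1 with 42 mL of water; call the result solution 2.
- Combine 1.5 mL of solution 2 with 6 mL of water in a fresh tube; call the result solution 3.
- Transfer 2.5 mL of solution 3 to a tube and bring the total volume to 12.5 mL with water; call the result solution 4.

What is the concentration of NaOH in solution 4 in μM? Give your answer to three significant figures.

107 μM

Step 1: 250 μL brought to 6.25 mL → factor 6250/250 = 25
Step 2: 3 mL + 42 mL = 45 mL total → factor 45/3 = 15
Step 3: 1.5 mL + 6 mL = 7.5 mL total → factor 7.5/1.5 = 5
Step 4: 2.5 mL brought to 12.5 mL → factor 12.5/2.5 = 5
Overall dilution factor = 25 × 15 × 5 × 5 = 9375
Final = 1.00 M / 9375 = 0.0001067 M = 107 μM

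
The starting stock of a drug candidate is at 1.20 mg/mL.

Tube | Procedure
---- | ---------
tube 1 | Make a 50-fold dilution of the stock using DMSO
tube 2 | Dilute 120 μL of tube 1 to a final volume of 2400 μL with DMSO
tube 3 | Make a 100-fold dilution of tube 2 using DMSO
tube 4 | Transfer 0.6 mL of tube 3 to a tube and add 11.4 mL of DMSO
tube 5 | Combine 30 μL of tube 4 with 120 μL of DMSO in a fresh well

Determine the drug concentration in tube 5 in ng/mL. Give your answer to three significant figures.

Step 1: 50-fold → factor 50
Step 2: 120 μL brought to 2400 μL → factor 2400/120 = 20
Step 3: 100-fold → factor 100
Step 4: 0.6 mL + 11.4 mL = 12 mL total → factor 12/0.6 = 20
Step 5: 30 μL + 120 μL = 150 μL total → factor 150/30 = 5
Overall dilution factor = 50 × 20 × 100 × 20 × 5 = 1 × 10^7
Final = 1.20 mg/mL / 1 × 10^7 = 1.200 × 10^-7 mg/mL = 0.120 ng/mL

0.120 ng/mL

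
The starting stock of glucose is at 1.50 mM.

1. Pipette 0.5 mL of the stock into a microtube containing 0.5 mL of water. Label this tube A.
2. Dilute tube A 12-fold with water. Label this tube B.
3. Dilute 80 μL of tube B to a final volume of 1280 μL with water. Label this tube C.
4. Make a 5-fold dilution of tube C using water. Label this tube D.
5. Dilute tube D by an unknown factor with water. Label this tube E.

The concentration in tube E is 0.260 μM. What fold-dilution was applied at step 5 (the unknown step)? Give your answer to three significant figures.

3.00-fold

Step 1: 0.5 mL + 0.5 mL = 1 mL total → factor 1/0.5 = 2
Step 2: 12-fold → factor 12
Step 3: 80 μL brought to 1280 μL → factor 1280/80 = 16
Step 4: 5-fold → factor 5
Step 5: unknown factor x
Product of known-step factors = 1920
Overall factor = 1.50 mM / (0.260 μM) = 5769.2
x = 5769.2 / 1920 = 3.00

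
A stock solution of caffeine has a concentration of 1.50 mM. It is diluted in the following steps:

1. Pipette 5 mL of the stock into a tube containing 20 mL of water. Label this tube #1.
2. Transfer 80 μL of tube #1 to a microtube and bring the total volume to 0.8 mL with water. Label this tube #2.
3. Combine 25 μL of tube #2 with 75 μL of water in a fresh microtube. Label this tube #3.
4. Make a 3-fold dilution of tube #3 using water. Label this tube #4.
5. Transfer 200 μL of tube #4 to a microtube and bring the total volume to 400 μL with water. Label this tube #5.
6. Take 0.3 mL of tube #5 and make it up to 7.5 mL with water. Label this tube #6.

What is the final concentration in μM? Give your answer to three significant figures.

0.0500 μM

Step 1: 5 mL + 20 mL = 25 mL total → factor 25/5 = 5
Step 2: 80 μL brought to 0.8 mL → factor 800/80 = 10
Step 3: 25 μL + 75 μL = 100 μL total → factor 100/25 = 4
Step 4: 3-fold → factor 3
Step 5: 200 μL brought to 400 μL → factor 400/200 = 2
Step 6: 0.3 mL brought to 7.5 mL → factor 7.5/0.3 = 25
Overall dilution factor = 5 × 10 × 4 × 3 × 2 × 25 = 30000
Final = 1.50 mM / 30000 = 5.000 × 10^-5 mM = 0.0500 μM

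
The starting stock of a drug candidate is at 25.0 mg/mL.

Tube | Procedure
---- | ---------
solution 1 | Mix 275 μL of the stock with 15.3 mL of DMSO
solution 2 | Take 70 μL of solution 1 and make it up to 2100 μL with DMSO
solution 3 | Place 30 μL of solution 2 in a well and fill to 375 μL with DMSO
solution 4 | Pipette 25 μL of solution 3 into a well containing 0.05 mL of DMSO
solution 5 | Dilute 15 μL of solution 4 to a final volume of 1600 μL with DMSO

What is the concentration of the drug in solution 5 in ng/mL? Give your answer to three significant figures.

3.68 ng/mL

Step 1: 275 μL + 15.3 mL = 15575 μL total → factor 15575/275 = 56.636
Step 2: 70 μL brought to 2100 μL → factor 2100/70 = 30
Step 3: 30 μL brought to 375 μL → factor 375/30 = 12.5
Step 4: 25 μL + 0.05 mL = 75 μL total → factor 75/25 = 3
Step 5: 15 μL brought to 1600 μL → factor 1600/15 = 106.67
Overall dilution factor = 56.636 × 30 × 12.5 × 3 × 106.67 = 6.7964 × 10^6
Final = 25.0 mg/mL / 6.7964 × 10^6 = 3.678 × 10^-6 mg/mL = 3.68 ng/mL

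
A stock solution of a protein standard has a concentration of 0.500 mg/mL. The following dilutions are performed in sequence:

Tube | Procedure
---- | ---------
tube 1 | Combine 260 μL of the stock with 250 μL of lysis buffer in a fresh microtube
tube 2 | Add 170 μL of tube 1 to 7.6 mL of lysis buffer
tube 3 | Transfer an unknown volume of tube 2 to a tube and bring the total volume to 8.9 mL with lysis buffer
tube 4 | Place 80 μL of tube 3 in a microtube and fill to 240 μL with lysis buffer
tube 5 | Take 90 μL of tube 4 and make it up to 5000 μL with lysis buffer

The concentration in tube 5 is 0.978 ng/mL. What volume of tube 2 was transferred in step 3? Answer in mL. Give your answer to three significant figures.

Step 1: 260 μL + 250 μL = 510 μL total → factor 510/260 = 1.9615
Step 2: 170 μL + 7.6 mL = 7770 μL total → factor 7770/170 = 45.706
Step 3: v brought to 8.9 mL → factor = 8.9 mL/v
Step 4: 80 μL brought to 240 μL → factor 240/80 = 3
Step 5: 90 μL brought to 5000 μL → factor 5000/90 = 55.556
Product of known-step factors = 14942
Overall factor = 0.500 mg/mL / (0.978 ng/mL) = 5.1125 × 10^5
Step-3 factor = 5.1125 × 10^5 / 14942 = 34.215
v = 8.9 mL / 34.215 = 0.260 mL

0.260 mL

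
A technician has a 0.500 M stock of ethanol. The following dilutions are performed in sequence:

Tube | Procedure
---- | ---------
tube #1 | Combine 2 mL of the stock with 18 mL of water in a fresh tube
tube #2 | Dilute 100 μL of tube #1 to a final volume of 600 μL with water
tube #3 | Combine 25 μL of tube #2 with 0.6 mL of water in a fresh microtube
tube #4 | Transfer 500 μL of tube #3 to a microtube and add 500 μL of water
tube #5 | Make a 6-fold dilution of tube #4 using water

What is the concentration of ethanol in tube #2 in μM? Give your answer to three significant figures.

Step 1: 2 mL + 18 mL = 20 mL total → factor 20/2 = 10
Step 2: 100 μL brought to 600 μL → factor 600/100 = 6
Dilution factor through tube #2 = 10 × 6 = 60
[tube #2] = 0.500 M / 60 = 0.008333 M = 8.33 × 10^3 μM

8.33 × 10^3 μM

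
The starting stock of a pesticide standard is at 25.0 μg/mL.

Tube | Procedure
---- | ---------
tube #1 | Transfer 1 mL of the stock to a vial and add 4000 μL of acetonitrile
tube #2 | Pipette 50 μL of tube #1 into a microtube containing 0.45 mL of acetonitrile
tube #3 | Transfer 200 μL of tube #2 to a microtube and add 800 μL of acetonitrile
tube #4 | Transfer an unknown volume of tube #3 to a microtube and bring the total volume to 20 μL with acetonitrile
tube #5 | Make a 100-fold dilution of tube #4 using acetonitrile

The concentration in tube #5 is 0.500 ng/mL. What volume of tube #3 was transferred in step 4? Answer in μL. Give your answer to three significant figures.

10.0 μL

Step 1: 1 mL + 4000 μL = 5 mL total → factor 5/1 = 5
Step 2: 50 μL + 0.45 mL = 500 μL total → factor 500/50 = 10
Step 3: 200 μL + 800 μL = 1000 μL total → factor 1000/200 = 5
Step 4: v brought to 20 μL → factor = 20 μL/v
Step 5: 100-fold → factor 100
Product of known-step factors = 25000
Overall factor = 25.0 μg/mL / (0.500 ng/mL) = 50000
Step-4 factor = 50000 / 25000 = 2
v = 20 μL / 2 = 10.0 μL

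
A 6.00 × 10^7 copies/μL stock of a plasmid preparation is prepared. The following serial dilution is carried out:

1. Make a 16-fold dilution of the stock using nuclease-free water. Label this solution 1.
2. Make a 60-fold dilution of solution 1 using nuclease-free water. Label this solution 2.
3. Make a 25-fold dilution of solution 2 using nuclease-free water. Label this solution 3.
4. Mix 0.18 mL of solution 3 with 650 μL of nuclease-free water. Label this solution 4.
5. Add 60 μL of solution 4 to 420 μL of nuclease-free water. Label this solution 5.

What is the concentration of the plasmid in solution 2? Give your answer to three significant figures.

6.25 × 10^4 copies/μL

Step 1: 16-fold → factor 16
Step 2: 60-fold → factor 60
Dilution factor through solution 2 = 16 × 60 = 960
[solution 2] = 6.00 × 10^7 copies/μL / 960 = 6.25 × 10^4 copies/μL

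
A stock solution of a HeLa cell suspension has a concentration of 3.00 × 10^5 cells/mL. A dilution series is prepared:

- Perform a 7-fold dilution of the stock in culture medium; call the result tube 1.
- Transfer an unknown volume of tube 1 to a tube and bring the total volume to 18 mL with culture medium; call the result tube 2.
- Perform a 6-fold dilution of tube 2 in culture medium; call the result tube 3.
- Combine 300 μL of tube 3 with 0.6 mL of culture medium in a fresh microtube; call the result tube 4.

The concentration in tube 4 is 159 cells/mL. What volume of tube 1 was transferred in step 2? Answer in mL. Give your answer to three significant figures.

Step 1: 7-fold → factor 7
Step 2: v brought to 18 mL → factor = 18 mL/v
Step 3: 6-fold → factor 6
Step 4: 300 μL + 0.6 mL = 900 μL total → factor 900/300 = 3
Product of known-step factors = 126
Overall factor = 3.00 × 10^5 cells/mL / (159 cells/mL) = 1886.8
Step-2 factor = 1886.8 / 126 = 14.975
v = 18 mL / 14.975 = 1.20 mL

1.20 mL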